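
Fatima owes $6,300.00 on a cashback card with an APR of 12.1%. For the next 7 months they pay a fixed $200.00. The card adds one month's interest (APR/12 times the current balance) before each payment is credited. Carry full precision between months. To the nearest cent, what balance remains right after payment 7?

$5,315.29

Monthly rate r = 12.1%/12 = 1.00833% = 0.0100833.
Each month: B ← B·(1+r) − $200.00.
Month 1: interest $63.52; balance after payment $6,163.52.
Month 2: interest $62.15; balance after payment $6,025.67.
Month 3: interest $60.76; balance after payment $5,886.43.
Month 4: interest $59.35; balance after payment $5,745.79.
Month 5: interest $57.94; balance after payment $5,603.72.
Month 6: interest $56.50; balance after payment $5,460.23.
Month 7: interest $55.06; balance after payment $5,315.29.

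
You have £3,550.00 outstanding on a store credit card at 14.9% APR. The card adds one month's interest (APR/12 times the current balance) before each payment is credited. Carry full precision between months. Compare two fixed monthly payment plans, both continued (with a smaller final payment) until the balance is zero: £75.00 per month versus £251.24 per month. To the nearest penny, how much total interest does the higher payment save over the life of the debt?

Monthly rate r = 14.9%/12 = 1.24167% = 0.0124167.
At £75.00/mo: n = ⌈−ln(1 − rB₀/P)/ln(1+r)⌉ = 72 payments (last £60.26); total interest = total paid − £3,550.00 = £1,835.26.
At £251.24/mo: 16 payments (last £159.37); total interest £377.97.
Interest saved = £1,835.26 − £377.97 = £1,457.29.

£1,457.29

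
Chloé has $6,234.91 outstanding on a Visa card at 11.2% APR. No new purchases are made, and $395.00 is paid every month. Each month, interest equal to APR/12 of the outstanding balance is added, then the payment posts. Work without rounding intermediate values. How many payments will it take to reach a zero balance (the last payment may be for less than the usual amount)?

18 payments

Monthly rate r = 11.2%/12 = 0.933333% = 0.00933333.
Recurrence: B ← B·(1+r) − $395.00.
Month 1: interest $58.19; balance after payment $5,898.10.
Month 2: interest $55.05; balance after payment $5,558.15.
Closed form: n = −ln(1 − rB₀/P)/ln(1+r) = −ln(0.85268)/ln(1.00933) ≈ 17.155, so the balance reaches zero during payment 18.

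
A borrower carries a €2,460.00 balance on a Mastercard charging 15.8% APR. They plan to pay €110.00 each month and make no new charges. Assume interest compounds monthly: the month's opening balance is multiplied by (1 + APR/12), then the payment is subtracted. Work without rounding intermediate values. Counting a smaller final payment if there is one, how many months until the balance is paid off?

27 payments

Monthly rate r = 15.8%/12 = 1.31667% = 0.0131667.
Recurrence: B ← B·(1+r) − €110.00.
Month 1: interest €32.39; balance after payment €2,382.39.
Month 2: interest €31.37; balance after payment €2,303.76.
Closed form: n = −ln(1 − rB₀/P)/ln(1+r) = −ln(0.70555)/ln(1.01317) ≈ 26.664, so the balance reaches zero during payment 27.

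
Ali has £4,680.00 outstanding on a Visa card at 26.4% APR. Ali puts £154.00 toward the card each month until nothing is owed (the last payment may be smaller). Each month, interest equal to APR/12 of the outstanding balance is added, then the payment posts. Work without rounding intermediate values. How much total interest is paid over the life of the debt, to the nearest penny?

Monthly rate r = 26.4%/12 = 2.2% = 0.022.
Payoff takes n = ⌈−ln(1 − rB₀/P)/ln(1+r)⌉ = ⌈50.748⌉ = 51 payments; the last is £115.44.
Total paid = 50·£154.00 + £115.44 = £7,815.44.
Total interest = total paid − principal = £7,815.44 − £4,680.00 = £3,135.44.

£3,135.44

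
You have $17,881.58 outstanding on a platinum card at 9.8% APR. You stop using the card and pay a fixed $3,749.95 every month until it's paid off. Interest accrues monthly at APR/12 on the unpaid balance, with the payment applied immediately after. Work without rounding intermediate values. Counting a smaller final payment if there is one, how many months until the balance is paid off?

5 months

Monthly rate r = 9.8%/12 = 0.816667% = 0.00816667.
Recurrence: B ← B·(1+r) − $3,749.95.
Month 1: interest $146.03; balance after payment $14,277.66.
Month 2: interest $116.60; balance after payment $10,644.31.
Month 3: interest $86.93; balance after payment $6,981.29.
Month 4: interest $57.01; balance after payment $3,288.36.
Month 5: interest $26.85; balance after payment $0.00.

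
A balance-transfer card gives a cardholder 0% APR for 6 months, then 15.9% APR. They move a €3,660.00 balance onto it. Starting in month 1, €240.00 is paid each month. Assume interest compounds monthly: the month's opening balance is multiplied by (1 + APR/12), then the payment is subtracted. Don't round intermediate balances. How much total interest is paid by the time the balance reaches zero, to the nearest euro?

Promo months 1–6 at r₀ = 0%/12 = 0; months 7+ at r₁ = 15.9%/12 = 0.01325.
After month 6 (no interest yet): B = €3,660.00 − 6·€240.00 = €2,220.00.
Then at r₁ with €240.00/mo: n₂ = −ln(1 − r₁·B/P)/ln(1+r₁) ≈ 9.93 → 10 more payments.
Total paid = 15·€240.00 + €224.05 = €3,824.05; interest = €3,824.05 − €3,660.00 = €164.05.

€164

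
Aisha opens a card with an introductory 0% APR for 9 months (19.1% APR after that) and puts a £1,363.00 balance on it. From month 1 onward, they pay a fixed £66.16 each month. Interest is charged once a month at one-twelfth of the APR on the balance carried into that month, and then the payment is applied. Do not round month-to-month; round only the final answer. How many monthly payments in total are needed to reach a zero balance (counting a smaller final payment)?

22 payments

Promo months 1–9 at r₀ = 0%/12 = 0; months 10+ at r₁ = 19.1%/12 = 0.0159167.
After month 9 (no interest yet): B = £1,363.00 − 9·£66.16 = £767.56.
Then at r₁ with £66.16/mo: n₂ = −ln(1 − r₁·B/P)/ln(1+r₁) ≈ 12.93 → 13 more payments.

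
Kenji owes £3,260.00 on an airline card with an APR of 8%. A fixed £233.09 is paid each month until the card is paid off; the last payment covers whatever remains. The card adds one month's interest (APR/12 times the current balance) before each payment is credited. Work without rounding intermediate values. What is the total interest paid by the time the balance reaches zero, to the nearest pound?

£174

Monthly rate r = 8%/12 = 0.666667% = 0.00666667.
Payoff takes n = ⌈−ln(1 − rB₀/P)/ln(1+r)⌉ = ⌈14.731⌉ = 15 payments; the last is £170.43.
Total paid = 14·£233.09 + £170.43 = £3,433.69.
Total interest = total paid − principal = £3,433.69 − £3,260.00 = £173.69.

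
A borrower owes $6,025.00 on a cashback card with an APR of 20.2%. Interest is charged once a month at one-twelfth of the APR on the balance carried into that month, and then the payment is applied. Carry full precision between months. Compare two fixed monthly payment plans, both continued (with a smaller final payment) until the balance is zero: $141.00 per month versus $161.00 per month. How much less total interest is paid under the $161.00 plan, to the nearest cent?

Monthly rate r = 20.2%/12 = 1.68333% = 0.0168333.
At $141.00/mo: n = ⌈−ln(1 − rB₀/P)/ln(1+r)⌉ = 77 payments (last $15.08); total interest = total paid − $6,025.00 = $4,706.08.
At $161.00/mo: 60 payments (last $89.05); total interest $3,563.05.
Interest saved = $4,706.08 − $3,563.05 = $1,143.03.

$1,143.03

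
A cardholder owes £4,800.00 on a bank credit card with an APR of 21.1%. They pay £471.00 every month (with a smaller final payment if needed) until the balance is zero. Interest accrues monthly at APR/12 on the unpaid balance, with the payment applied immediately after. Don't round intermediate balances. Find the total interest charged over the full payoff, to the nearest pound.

Monthly rate r = 21.1%/12 = 1.75833% = 0.0175833.
Payoff takes n = ⌈−ln(1 − rB₀/P)/ln(1+r)⌉ = ⌈11.329⌉ = 12 payments; the last is £155.78.
Total paid = 11·£471.00 + £155.78 = £5,336.78.
Total interest = total paid − principal = £5,336.78 − £4,800.00 = £536.78.

£537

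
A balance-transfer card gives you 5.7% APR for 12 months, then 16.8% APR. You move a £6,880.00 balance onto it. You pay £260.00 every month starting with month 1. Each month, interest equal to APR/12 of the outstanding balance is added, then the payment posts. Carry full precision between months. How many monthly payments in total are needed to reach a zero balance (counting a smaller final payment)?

Promo months 1–12 at r₀ = 5.7%/12 = 0.00475; months 13+ at r₁ = 16.8%/12 = 0.014.
After month 12: iterate B ← B·(1+r₀) − £260.00 for 12 months → £4,079.75.
Then at r₁ with £260.00/mo: n₂ = −ln(1 − r₁·B/P)/ln(1+r₁) ≈ 17.84 → 18 more payments.

30 months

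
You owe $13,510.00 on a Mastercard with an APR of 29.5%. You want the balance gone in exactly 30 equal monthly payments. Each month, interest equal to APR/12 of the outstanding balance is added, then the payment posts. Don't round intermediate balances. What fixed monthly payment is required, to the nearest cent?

Monthly rate r = 29.5%/12 = 2.45833% = 0.0245833.
Level-payment amortization: P = B₀·r / (1 − (1+r)^(−n)) = 13510.00·0.0245833 / (1 − 1.02458^(−30)).
Denominator 1 − (1+r)^(−30) = 0.517406588.
P = 332.121 / 0.517406588 ≈ 641.90.

$641.90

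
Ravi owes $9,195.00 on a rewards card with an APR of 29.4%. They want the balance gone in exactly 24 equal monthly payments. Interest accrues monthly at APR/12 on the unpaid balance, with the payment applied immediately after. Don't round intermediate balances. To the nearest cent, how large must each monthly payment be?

Monthly rate r = 29.4%/12 = 2.45% = 0.0245.
Level-payment amortization: P = B₀·r / (1 − (1+r)^(−n)) = 9195.00·0.0245 / (1 − 1.0245^(−24)).
Denominator 1 − (1+r)^(−24) = 0.440612324.
P = 225.277 / 0.440612324 ≈ 511.28.

$511.28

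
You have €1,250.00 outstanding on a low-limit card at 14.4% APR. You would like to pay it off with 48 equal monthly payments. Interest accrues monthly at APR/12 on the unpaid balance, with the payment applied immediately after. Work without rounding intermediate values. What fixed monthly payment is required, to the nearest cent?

€34.41

Monthly rate r = 14.4%/12 = 1.2% = 0.012.
Level-payment amortization: P = B₀·r / (1 − (1+r)^(−n)) = 1250.00·0.012 / (1 − 1.012^(−48)).
Denominator 1 − (1+r)^(−48) = 0.435926886.
P = 15 / 0.435926886 ≈ 34.41.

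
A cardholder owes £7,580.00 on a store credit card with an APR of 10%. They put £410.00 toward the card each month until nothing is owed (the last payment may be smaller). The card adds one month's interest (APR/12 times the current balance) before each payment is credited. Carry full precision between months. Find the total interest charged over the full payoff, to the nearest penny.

£686.27

Monthly rate r = 10%/12 = 0.833333% = 0.00833333.
Payoff takes n = ⌈−ln(1 − rB₀/P)/ln(1+r)⌉ = ⌈20.161⌉ = 21 payments; the last is £66.27.
Total paid = 20·£410.00 + £66.27 = £8,266.27.
Total interest = total paid − principal = £8,266.27 − £7,580.00 = £686.27.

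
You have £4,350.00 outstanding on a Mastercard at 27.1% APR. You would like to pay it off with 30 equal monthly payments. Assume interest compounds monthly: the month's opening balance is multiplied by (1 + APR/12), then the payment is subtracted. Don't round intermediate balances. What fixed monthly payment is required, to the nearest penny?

£201.19

Monthly rate r = 27.1%/12 = 2.25833% = 0.0225833.
Level-payment amortization: P = B₀·r / (1 − (1+r)^(−n)) = 4350.00·0.0225833 / (1 − 1.02258^(−30)).
Denominator 1 − (1+r)^(−30) = 0.488272569.
P = 98.2375 / 0.488272569 ≈ 201.19.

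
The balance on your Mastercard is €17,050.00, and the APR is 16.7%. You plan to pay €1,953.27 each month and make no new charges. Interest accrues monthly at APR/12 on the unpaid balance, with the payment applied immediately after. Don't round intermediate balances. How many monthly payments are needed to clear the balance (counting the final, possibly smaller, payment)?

10 payments

Monthly rate r = 16.7%/12 = 1.39167% = 0.0139167.
Recurrence: B ← B·(1+r) − €1,953.27.
Month 1: interest €237.28; balance after payment €15,334.01.
Month 2: interest €213.40; balance after payment €13,594.14.
Closed form: n = −ln(1 − rB₀/P)/ln(1+r) = −ln(0.87852)/ln(1.01392) ≈ 9.371, so the balance reaches zero during payment 10.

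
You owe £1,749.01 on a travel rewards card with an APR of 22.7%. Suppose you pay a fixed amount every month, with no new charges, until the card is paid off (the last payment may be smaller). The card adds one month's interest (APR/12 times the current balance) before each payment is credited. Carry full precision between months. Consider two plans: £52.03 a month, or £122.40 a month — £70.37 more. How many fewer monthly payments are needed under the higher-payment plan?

37 fewer payments

Monthly rate r = 22.7%/12 = 1.89167% = 0.0189167.
At £52.03/mo: n = ⌈−ln(1 − rB₀/P)/ln(1+r)⌉ = 54 payments (last £47.47); total interest = total paid − £1,749.01 = £1,056.05.
At £122.40/mo: 17 payments (last £100.04); total interest £309.43.
Payments saved = 54 − 17 = 37.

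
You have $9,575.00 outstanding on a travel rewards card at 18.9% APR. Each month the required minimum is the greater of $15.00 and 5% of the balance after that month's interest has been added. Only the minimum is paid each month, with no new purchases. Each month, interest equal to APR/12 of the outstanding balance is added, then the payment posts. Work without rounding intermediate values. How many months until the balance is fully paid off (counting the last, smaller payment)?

122 months

Monthly rate r = 18.9%/12 = 1.575% = 0.01575.
While 5% of the post-interest balance exceeds $15.00, each month B ← (B·(1+r))·(1 − 0.05), i.e. B shrinks by the factor (1+r)·0.95 = 0.96496.
This holds for months 1–98. Entering month 99 the balance is $290.51; 5% of the post-interest balance is now below $15.00, so the flat $15.00 minimum applies from here.
From month 99 a fixed $15.00 at rate r clears $290.51 in 24 more payments. Total: 98 + 24 = 122 months.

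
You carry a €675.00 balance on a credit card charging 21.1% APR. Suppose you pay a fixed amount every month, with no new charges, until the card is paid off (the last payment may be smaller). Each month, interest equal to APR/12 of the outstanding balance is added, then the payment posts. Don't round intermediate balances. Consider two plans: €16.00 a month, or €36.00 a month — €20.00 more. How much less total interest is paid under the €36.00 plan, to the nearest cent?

€416.74

Monthly rate r = 21.1%/12 = 1.75833% = 0.0175833.
At €16.00/mo: n = ⌈−ln(1 − rB₀/P)/ln(1+r)⌉ = 78 payments (last €10.91); total interest = total paid − €675.00 = €567.91.
At €36.00/mo: 23 payments (last €34.17); total interest €151.17.
Interest saved = €567.91 − €151.17 = €416.74.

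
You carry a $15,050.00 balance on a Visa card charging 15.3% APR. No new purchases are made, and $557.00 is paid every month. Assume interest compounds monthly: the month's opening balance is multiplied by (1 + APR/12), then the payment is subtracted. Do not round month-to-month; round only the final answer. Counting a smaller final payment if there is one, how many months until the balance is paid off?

34 payments

Monthly rate r = 15.3%/12 = 1.275% = 0.01275.
Recurrence: B ← B·(1+r) − $557.00.
Month 1: interest $191.89; balance after payment $14,684.89.
Month 2: interest $187.23; balance after payment $14,315.12.
Closed form: n = −ln(1 − rB₀/P)/ln(1+r) = −ln(0.6555)/ln(1.01275) ≈ 33.337, so the balance reaches zero during payment 34.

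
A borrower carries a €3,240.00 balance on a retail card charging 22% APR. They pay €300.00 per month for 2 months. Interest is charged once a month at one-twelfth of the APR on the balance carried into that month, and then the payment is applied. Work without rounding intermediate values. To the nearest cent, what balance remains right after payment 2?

Monthly rate r = 22%/12 = 1.83333% = 0.0183333.
Each month: B ← B·(1+r) − €300.00.
Month 1: interest €59.40; balance after payment €2,999.40.
Month 2: interest €54.99; balance after payment €2,754.39.

€2,754.39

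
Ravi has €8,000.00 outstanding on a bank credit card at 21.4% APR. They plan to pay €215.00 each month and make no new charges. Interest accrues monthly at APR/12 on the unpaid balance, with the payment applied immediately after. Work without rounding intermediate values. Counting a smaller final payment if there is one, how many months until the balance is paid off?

62 months

Monthly rate r = 21.4%/12 = 1.78333% = 0.0178333.
Recurrence: B ← B·(1+r) − €215.00.
Month 1: interest €142.67; balance after payment €7,927.67.
Month 2: interest €141.38; balance after payment €7,854.04.
Closed form: n = −ln(1 − rB₀/P)/ln(1+r) = −ln(0.33643)/ln(1.01783) ≈ 61.628, so the balance reaches zero during payment 62.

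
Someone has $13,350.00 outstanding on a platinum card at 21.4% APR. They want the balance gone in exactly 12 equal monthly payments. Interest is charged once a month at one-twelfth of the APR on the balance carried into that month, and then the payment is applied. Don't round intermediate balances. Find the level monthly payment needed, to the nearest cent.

Monthly rate r = 21.4%/12 = 1.78333% = 0.0178333.
Level-payment amortization: P = B₀·r / (1 − (1+r)^(−n)) = 13350.00·0.0178333 / (1 − 1.01783^(−12)).
Denominator 1 − (1+r)^(−12) = 0.191127697.
P = 238.075 / 0.191127697 ≈ 1245.63.

$1,245.63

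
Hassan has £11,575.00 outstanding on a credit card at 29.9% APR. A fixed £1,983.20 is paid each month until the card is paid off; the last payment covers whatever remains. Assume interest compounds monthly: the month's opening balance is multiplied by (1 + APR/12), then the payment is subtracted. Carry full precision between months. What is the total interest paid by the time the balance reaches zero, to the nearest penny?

Monthly rate r = 29.9%/12 = 2.49167% = 0.0249167.
Payoff takes n = ⌈−ln(1 − rB₀/P)/ln(1+r)⌉ = ⌈6.385⌉ = 7 payments; the last is £770.12.
Total paid = 6·£1,983.20 + £770.12 = £12,669.32.
Total interest = total paid − principal = £12,669.32 − £11,575.00 = £1,094.32.

£1,094.32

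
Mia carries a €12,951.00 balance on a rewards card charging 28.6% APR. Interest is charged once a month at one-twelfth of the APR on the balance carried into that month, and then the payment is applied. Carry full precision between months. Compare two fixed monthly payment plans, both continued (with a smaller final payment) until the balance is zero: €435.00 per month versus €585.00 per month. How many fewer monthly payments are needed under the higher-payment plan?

21 fewer payments

Monthly rate r = 28.6%/12 = 2.38333% = 0.0238333.
At €435.00/mo: n = ⌈−ln(1 − rB₀/P)/ln(1+r)⌉ = 53 payments (last €215.84); total interest = total paid − €12,951.00 = €9,884.84.
At €585.00/mo: 32 payments (last €493.51); total interest €5,677.51.
Payments saved = 53 − 32 = 21.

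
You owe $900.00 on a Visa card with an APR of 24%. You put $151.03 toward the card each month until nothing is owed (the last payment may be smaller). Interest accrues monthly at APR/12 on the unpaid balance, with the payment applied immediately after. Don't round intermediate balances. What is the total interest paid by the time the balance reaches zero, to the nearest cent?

Monthly rate r = 24%/12 = 2% = 0.02.
Payoff takes n = ⌈−ln(1 − rB₀/P)/ln(1+r)⌉ = ⌈6.408⌉ = 7 payments; the last is $62.05.
Total paid = 6·$151.03 + $62.05 = $968.23.
Total interest = total paid − principal = $968.23 − $900.00 = $68.23.

$68.23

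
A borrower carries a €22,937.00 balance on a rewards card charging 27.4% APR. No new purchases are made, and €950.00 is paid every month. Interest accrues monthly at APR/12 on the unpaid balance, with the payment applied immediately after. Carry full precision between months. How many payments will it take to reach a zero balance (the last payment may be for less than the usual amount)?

Monthly rate r = 27.4%/12 = 2.28333% = 0.0228333.
Recurrence: B ← B·(1+r) − €950.00.
Month 1: interest €523.73; balance after payment €22,510.73.
Month 2: interest €513.99; balance after payment €22,074.72.
Closed form: n = −ln(1 − rB₀/P)/ln(1+r) = −ln(0.44871)/ln(1.02283) ≈ 35.496, so the balance reaches zero during payment 36.

36 months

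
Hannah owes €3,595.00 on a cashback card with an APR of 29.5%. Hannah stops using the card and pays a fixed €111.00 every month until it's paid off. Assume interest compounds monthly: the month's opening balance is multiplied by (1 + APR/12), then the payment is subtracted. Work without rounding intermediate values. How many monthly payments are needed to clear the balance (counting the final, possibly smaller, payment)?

Monthly rate r = 29.5%/12 = 2.45833% = 0.0245833.
Recurrence: B ← B·(1+r) − €111.00.
Month 1: interest €88.38; balance after payment €3,572.38.
Month 2: interest €87.82; balance after payment €3,549.20.
Closed form: n = −ln(1 − rB₀/P)/ln(1+r) = −ln(0.20381)/ln(1.02458) ≈ 65.493, so the balance reaches zero during payment 66.

66 months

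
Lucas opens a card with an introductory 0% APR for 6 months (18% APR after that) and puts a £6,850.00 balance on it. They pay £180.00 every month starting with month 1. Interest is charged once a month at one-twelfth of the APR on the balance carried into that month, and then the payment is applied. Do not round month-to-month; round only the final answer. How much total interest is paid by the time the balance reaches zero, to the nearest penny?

Promo months 1–6 at r₀ = 0%/12 = 0; months 7+ at r₁ = 18%/12 = 0.015.
After month 6 (no interest yet): B = £6,850.00 − 6·£180.00 = £5,770.00.
Then at r₁ with £180.00/mo: n₂ = −ln(1 − r₁·B/P)/ln(1+r₁) ≈ 44.03 → 45 more payments.
Total paid = 50·£180.00 + £5.25 = £9,005.25; interest = £9,005.25 − £6,850.00 = £2,155.25.

£2,155.25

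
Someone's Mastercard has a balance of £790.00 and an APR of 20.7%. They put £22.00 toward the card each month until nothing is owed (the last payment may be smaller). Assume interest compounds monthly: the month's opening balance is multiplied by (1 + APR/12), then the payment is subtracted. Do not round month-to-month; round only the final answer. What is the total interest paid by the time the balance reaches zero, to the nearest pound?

£453

Monthly rate r = 20.7%/12 = 1.725% = 0.01725.
Payoff takes n = ⌈−ln(1 − rB₀/P)/ln(1+r)⌉ = ⌈56.487⌉ = 57 payments; the last is £10.76.
Total paid = 56·£22.00 + £10.76 = £1,242.76.
Total interest = total paid − principal = £1,242.76 − £790.00 = £452.76.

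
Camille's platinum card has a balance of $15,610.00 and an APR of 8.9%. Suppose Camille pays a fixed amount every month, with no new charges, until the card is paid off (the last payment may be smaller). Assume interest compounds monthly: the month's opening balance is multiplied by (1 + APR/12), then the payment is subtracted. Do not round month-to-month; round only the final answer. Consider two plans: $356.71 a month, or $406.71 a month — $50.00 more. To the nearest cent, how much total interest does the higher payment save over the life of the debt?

$503.68

Monthly rate r = 8.9%/12 = 0.741667% = 0.00741667.
At $356.71/mo: n = ⌈−ln(1 − rB₀/P)/ln(1+r)⌉ = 54 payments (last $36.79); total interest = total paid − $15,610.00 = $3,332.42.
At $406.71/mo: 46 payments (last $136.79); total interest $2,828.74.
Interest saved = $3,332.42 − $2,828.74 = $503.68.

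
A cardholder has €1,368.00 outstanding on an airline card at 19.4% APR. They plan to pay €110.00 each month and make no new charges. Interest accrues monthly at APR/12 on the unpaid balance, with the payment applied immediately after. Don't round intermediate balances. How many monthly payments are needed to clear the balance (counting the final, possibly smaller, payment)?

Monthly rate r = 19.4%/12 = 1.61667% = 0.0161667.
Recurrence: B ← B·(1+r) − €110.00.
Month 1: interest €22.12; balance after payment €1,280.12.
Month 2: interest €20.70; balance after payment €1,190.81.
Closed form: n = −ln(1 − rB₀/P)/ln(1+r) = −ln(0.79895)/ln(1.01617) ≈ 13.996, so the balance reaches zero during payment 14.

14 payments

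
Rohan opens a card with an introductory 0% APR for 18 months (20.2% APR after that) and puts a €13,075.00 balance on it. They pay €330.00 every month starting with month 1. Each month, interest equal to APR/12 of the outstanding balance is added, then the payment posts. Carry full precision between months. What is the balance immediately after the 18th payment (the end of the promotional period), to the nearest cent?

Promo months 1–18 at r₀ = 0%/12 = 0; months 19+ at r₁ = 20.2%/12 = 0.0168333.
After month 18 (no interest yet): B = €13,075.00 − 18·€330.00 = €7,135.00.

€7,135.00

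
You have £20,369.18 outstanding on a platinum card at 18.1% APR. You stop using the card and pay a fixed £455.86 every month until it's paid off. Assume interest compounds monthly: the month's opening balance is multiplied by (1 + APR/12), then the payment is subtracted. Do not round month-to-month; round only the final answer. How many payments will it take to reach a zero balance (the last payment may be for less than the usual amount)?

Monthly rate r = 18.1%/12 = 1.50833% = 0.0150833.
Recurrence: B ← B·(1+r) − £455.86.
Month 1: interest £307.24; balance after payment £20,220.56.
Month 2: interest £304.99; balance after payment £20,069.69.
Closed form: n = −ln(1 − rB₀/P)/ln(1+r) = −ln(0.32603)/ln(1.01508) ≈ 74.864, so the balance reaches zero during payment 75.

75 months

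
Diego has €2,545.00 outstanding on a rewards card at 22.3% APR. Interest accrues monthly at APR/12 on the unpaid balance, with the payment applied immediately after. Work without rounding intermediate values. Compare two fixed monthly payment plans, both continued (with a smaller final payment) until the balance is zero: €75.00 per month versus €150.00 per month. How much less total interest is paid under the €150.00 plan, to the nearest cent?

Monthly rate r = 22.3%/12 = 1.85833% = 0.0185833.
At €75.00/mo: n = ⌈−ln(1 − rB₀/P)/ln(1+r)⌉ = 55 payments (last €6.45); total interest = total paid − €2,545.00 = €1,511.45.
At €150.00/mo: 21 payments (last €86.00); total interest €541.00.
Interest saved = €1,511.45 − €541.00 = €970.45.

€970.45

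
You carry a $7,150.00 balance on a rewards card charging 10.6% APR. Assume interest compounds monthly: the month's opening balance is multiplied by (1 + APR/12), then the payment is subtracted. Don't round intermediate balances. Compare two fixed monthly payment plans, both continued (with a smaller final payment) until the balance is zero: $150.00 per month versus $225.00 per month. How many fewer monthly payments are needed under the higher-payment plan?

25 fewer payments

Monthly rate r = 10.6%/12 = 0.883333% = 0.00883333.
At $150.00/mo: n = ⌈−ln(1 − rB₀/P)/ln(1+r)⌉ = 63 payments (last $22.03); total interest = total paid − $7,150.00 = $2,172.03.
At $225.00/mo: 38 payments (last $104.72); total interest $1,279.72.
Payments saved = 63 − 38 = 25.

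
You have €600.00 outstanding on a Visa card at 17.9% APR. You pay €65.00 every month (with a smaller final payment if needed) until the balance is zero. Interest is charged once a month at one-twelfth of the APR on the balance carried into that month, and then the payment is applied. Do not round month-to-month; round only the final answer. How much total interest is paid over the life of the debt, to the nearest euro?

€50

Monthly rate r = 17.9%/12 = 1.49167% = 0.0149167.
Payoff takes n = ⌈−ln(1 − rB₀/P)/ln(1+r)⌉ = ⌈10.005⌉ = 11 payments; the last is €0.35.
Total paid = 10·€65.00 + €0.35 = €650.35.
Total interest = total paid − principal = €650.35 − €600.00 = €50.35.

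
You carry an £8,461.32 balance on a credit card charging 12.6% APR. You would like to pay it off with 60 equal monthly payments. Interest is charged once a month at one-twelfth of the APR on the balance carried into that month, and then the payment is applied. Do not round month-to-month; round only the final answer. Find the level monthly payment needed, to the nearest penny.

£190.79

Monthly rate r = 12.6%/12 = 1.05% = 0.0105.
Level-payment amortization: P = B₀·r / (1 − (1+r)^(−n)) = 8461.32·0.0105 / (1 − 1.0105^(−60)).
Denominator 1 − (1+r)^(−60) = 0.46565601.
P = 88.8439 / 0.46565601 ≈ 190.79.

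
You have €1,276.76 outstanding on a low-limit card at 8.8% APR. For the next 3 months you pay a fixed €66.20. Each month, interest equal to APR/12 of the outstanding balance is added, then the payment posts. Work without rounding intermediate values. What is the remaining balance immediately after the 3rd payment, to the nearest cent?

Monthly rate r = 8.8%/12 = 0.733333% = 0.00733333.
Each month: B ← B·(1+r) − €66.20.
Month 1: interest €9.36; balance after payment €1,219.92.
Month 2: interest €8.95; balance after payment €1,162.67.
Month 3: interest €8.53; balance after payment €1,105.00.

€1,105.00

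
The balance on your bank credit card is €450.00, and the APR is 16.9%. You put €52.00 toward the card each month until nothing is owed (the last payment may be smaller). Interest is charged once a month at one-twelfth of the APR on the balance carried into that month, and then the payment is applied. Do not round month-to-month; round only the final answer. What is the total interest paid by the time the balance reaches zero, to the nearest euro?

€33

Monthly rate r = 16.9%/12 = 1.40833% = 0.0140833.
Payoff takes n = ⌈−ln(1 − rB₀/P)/ln(1+r)⌉ = ⌈9.293⌉ = 10 payments; the last is €15.32.
Total paid = 9·€52.00 + €15.32 = €483.32.
Total interest = total paid − principal = €483.32 − €450.00 = €33.32.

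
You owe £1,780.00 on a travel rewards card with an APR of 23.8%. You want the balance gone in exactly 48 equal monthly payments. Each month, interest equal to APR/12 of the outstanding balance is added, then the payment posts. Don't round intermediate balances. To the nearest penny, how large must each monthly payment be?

Monthly rate r = 23.8%/12 = 1.98333% = 0.0198333.
Level-payment amortization: P = B₀·r / (1 − (1+r)^(−n)) = 1780.00·0.0198333 / (1 − 1.01983^(−48)).
Denominator 1 − (1+r)^(−48) = 0.610418554.
P = 35.3033 / 0.610418554 ≈ 57.83.

£57.83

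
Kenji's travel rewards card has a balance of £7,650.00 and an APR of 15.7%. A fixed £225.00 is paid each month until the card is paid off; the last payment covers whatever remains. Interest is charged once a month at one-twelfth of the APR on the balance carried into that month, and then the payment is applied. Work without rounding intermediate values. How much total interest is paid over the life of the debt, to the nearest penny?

Monthly rate r = 15.7%/12 = 1.30833% = 0.0130833.
Payoff takes n = ⌈−ln(1 − rB₀/P)/ln(1+r)⌉ = ⌈45.273⌉ = 46 payments; the last is £61.83.
Total paid = 45·£225.00 + £61.83 = £10,186.83.
Total interest = total paid − principal = £10,186.83 − £7,650.00 = £2,536.83.

£2,536.83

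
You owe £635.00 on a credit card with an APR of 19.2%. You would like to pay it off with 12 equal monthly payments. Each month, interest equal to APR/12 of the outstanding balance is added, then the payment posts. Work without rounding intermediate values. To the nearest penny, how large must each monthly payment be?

£58.58

Monthly rate r = 19.2%/12 = 1.6% = 0.016.
Level-payment amortization: P = B₀·r / (1 − (1+r)^(−n)) = 635.00·0.016 / (1 − 1.016^(−12)).
Denominator 1 − (1+r)^(−12) = 0.173437868.
P = 10.16 / 0.173437868 ≈ 58.58.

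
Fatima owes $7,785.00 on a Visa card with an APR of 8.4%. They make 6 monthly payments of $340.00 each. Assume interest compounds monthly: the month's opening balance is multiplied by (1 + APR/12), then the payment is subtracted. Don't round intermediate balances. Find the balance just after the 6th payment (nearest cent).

Monthly rate r = 8.4%/12 = 0.7% = 0.007.
Each month: B ← B·(1+r) − $340.00.
Month 1: interest $54.50; balance after payment $7,499.49.
Month 2: interest $52.50; balance after payment $7,211.99.
Month 3: interest $50.48; balance after payment $6,922.48.
Month 4: interest $48.46; balance after payment $6,630.93.
Month 5: interest $46.42; balance after payment $6,337.35.
Month 6: interest $44.36; balance after payment $6,041.71.

$6,041.71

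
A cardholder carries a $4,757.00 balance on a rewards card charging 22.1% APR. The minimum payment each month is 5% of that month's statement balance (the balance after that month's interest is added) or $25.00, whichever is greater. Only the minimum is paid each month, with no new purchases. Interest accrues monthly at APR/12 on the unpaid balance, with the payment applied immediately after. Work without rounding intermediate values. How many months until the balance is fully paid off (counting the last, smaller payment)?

94 months

Monthly rate r = 22.1%/12 = 1.84167% = 0.0184167.
While 5% of the post-interest balance exceeds $25.00, each month B ← (B·(1+r))·(1 − 0.05), i.e. B shrinks by the factor (1+r)·0.95 = 0.9675.
This holds for months 1–69. Entering month 70 the balance is $486.54; 5% of the post-interest balance is now below $25.00, so the flat $25.00 minimum applies from here.
From month 70 a fixed $25.00 at rate r clears $486.54 in 25 more payments. Total: 69 + 25 = 94 months.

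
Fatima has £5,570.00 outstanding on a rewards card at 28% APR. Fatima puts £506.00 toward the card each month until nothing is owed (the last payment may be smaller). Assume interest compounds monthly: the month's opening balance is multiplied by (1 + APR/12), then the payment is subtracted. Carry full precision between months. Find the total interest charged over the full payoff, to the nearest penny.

£943.07

Monthly rate r = 28%/12 = 2.33333% = 0.0233333.
Payoff takes n = ⌈−ln(1 − rB₀/P)/ln(1+r)⌉ = ⌈12.870⌉ = 13 payments; the last is £441.07.
Total paid = 12·£506.00 + £441.07 = £6,513.07.
Total interest = total paid − principal = £6,513.07 − £5,570.00 = £943.07.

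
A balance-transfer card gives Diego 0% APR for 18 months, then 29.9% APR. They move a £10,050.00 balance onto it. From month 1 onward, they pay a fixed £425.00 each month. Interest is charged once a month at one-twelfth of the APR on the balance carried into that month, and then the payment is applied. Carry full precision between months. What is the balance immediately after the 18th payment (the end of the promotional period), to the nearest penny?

£2,400.00

Promo months 1–18 at r₀ = 0%/12 = 0; months 19+ at r₁ = 29.9%/12 = 0.0249167.
After month 18 (no interest yet): B = £10,050.00 − 18·£425.00 = £2,400.00.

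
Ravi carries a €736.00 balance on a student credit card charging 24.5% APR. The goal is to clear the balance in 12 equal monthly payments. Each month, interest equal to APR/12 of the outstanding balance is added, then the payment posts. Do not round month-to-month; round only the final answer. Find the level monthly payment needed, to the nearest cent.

€69.77

Monthly rate r = 24.5%/12 = 2.04167% = 0.0204167.
Level-payment amortization: P = B₀·r / (1 − (1+r)^(−n)) = 736.00·0.0204167 / (1 − 1.02042^(−12)).
Denominator 1 − (1+r)^(−12) = 0.215361744.
P = 15.0267 / 0.215361744 ≈ 69.77.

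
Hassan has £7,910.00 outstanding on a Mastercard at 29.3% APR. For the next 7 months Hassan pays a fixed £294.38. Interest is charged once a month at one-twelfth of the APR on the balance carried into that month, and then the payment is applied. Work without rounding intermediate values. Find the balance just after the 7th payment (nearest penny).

£7,147.21

Monthly rate r = 29.3%/12 = 2.44167% = 0.0244167.
Each month: B ← B·(1+r) − £294.38.
Month 1: interest £193.14; balance after payment £7,808.76.
Month 2: interest £190.66; balance after payment £7,705.04.
Month 3: interest £188.13; balance after payment £7,598.79.
Month 4: interest £185.54; balance after payment £7,489.95.
Month 5: interest £182.88; balance after payment £7,378.45.
Month 6: interest £180.16; balance after payment £7,264.22.
Month 7: interest £177.37; balance after payment £7,147.21.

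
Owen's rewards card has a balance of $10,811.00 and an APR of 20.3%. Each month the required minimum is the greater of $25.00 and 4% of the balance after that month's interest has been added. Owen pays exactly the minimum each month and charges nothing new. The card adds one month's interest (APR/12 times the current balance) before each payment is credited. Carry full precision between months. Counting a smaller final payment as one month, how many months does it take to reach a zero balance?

152 months

Monthly rate r = 20.3%/12 = 1.69167% = 0.0169167.
While 4% of the post-interest balance exceeds $25.00, each month B ← (B·(1+r))·(1 − 0.04), i.e. B shrinks by the factor (1+r)·0.96 = 0.97624.
This holds for months 1–120. Entering month 121 the balance is $603.47; 4% of the post-interest balance is now below $25.00, so the flat $25.00 minimum applies from here.
From month 121 a fixed $25.00 at rate r clears $603.47 in 32 more payments. Total: 120 + 32 = 152 months.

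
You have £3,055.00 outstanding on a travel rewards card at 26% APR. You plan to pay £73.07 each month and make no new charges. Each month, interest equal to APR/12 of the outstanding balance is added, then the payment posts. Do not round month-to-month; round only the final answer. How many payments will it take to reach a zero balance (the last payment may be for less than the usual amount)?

111 months

Monthly rate r = 26%/12 = 2.16667% = 0.0216667.
Recurrence: B ← B·(1+r) − £73.07.
Month 1: interest £66.19; balance after payment £3,048.12.
Month 2: interest £66.04; balance after payment £3,041.09.
Closed form: n = −ln(1 − rB₀/P)/ln(1+r) = −ln(0.094133)/ln(1.02167) ≈ 110.241, so the balance reaches zero during payment 111.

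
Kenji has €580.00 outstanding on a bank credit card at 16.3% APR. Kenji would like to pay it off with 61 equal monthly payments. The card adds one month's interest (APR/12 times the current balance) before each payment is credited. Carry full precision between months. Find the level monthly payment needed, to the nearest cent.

Monthly rate r = 16.3%/12 = 1.35833% = 0.0135833.
Level-payment amortization: P = B₀·r / (1 − (1+r)^(−n)) = 580.00·0.0135833 / (1 − 1.01358^(−61)).
Denominator 1 − (1+r)^(−61) = 0.560890435.
P = 7.87833 / 0.560890435 ≈ 14.05.

€14.05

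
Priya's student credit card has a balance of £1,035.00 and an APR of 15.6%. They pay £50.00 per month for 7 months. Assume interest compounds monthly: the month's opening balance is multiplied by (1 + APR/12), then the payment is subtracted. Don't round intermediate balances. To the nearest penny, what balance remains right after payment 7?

£768.99

Monthly rate r = 15.6%/12 = 1.3% = 0.013.
Each month: B ← B·(1+r) − £50.00.
Month 1: interest £13.46; balance after payment £998.45.
Month 2: interest £12.98; balance after payment £961.43.
Month 3: interest £12.50; balance after payment £923.93.
Month 4: interest £12.01; balance after payment £885.94.
Month 5: interest £11.52; balance after payment £847.46.
Month 6: interest £11.02; balance after payment £808.48.
Month 7: interest £10.51; balance after payment £768.99.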